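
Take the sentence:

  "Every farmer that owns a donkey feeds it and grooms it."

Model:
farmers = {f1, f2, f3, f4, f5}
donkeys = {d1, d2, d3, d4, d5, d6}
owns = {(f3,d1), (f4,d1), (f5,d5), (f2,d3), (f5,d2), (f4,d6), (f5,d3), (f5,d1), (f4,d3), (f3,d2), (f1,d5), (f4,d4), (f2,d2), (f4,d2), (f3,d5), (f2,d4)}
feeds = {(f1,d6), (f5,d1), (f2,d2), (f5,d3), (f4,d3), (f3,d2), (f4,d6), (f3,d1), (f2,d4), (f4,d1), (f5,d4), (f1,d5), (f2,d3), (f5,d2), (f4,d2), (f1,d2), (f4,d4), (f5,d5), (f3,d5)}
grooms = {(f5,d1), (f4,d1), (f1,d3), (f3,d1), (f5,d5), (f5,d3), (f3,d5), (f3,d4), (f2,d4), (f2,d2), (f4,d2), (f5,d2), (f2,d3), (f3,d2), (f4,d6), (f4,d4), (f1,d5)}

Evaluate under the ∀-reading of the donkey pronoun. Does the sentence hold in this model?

False

"it" takes "a donkey" as antecedent — a donkey pronoun bound across the clause boundary.
Strong reading: for every (f,d) with owns(f,d), feeds(f,d) ∧ grooms(f,d).
Restrictor pairs: (f1,d5) ✓  (f2,d2) ✓  (f2,d3) ✓  (f2,d4) ✓  (f3,d1) ✓  (f3,d2) ✓  (f3,d5) ✓  (f4,d1) ✓  (f4,d2) ✓  (f4,d3) ✗  (f4,d4) ✓  (f4,d6) ✓  (f5,d1) ✓  (f5,d2) ✓  (f5,d3) ✓  (f5,d5) ✓
Counterexample: (f4,d3) is in owns but fails the scope.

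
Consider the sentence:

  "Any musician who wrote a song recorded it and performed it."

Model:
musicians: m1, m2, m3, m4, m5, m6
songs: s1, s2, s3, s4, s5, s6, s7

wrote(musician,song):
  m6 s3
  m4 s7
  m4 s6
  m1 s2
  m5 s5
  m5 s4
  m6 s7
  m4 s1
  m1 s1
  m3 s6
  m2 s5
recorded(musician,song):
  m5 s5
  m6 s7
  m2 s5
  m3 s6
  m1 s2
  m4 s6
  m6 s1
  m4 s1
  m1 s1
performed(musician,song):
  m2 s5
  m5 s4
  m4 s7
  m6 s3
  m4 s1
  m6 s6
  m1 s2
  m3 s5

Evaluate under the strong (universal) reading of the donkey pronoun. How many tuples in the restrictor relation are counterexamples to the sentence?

"it" takes "a song" as antecedent — a donkey pronoun bound across the clause boundary.
Strong reading: for every (m,s) with wrote(m,s), recorded(m,s) ∧ performed(m,s).
Restrictor pairs: (m1,s1) ✗  (m1,s2) ✓  (m2,s5) ✓  (m3,s6) ✗  (m4,s1) ✓  (m4,s6) ✗  (m4,s7) ✗  (m5,s4) ✗  (m5,s5) ✗  (m6,s3) ✗  (m6,s7) ✗
Counterexamples (restrictor pairs failing the scope): 8.

8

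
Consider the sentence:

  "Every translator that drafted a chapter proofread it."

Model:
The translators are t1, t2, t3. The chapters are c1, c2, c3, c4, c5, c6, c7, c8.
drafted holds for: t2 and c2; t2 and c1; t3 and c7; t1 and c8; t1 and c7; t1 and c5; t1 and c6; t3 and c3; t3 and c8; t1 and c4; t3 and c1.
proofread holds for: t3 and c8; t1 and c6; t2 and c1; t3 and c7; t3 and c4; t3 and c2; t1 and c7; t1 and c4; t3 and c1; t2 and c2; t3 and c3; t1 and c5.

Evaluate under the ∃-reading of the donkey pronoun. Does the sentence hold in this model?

"it" takes "a chapter" as antecedent — a donkey pronoun bound across the clause boundary.
Weak reading: every translator t with some drafted-chapter has at least one drafted-chapter c such that proofread(t,c).
Per translator: t1:✓  t2:✓  t3:✓
Every translator in the restrictor has a witness.

True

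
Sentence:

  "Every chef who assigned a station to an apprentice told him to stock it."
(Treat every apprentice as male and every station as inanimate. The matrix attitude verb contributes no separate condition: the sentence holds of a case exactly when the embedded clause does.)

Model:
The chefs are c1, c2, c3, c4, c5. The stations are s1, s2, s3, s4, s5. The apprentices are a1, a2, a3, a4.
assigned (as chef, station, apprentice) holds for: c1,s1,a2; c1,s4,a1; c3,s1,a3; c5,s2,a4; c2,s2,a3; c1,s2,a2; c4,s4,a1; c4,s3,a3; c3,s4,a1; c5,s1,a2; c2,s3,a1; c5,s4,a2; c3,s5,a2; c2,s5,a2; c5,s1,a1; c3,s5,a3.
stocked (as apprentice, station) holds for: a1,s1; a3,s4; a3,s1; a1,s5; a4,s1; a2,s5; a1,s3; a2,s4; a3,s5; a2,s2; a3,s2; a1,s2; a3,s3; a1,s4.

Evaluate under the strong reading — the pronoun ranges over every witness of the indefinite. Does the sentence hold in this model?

"him" takes "an apprentice" as antecedent and "it" takes "a station"; both are donkey pronouns co-varying with the restrictor.
Strong reading: for every (c,s,a) with assigned(c,s,a), stocked(a,s).
Restrictor triples: (c1,s1,a2)→stocked(a2,s1) ✗  (c1,s2,a2)→stocked(a2,s2) ✓  (c1,s4,a1)→stocked(a1,s4) ✓  (c2,s2,a3)→stocked(a3,s2) ✓  (c2,s3,a1)→stocked(a1,s3) ✓  (c2,s5,a2)→stocked(a2,s5) ✓  (c3,s1,a3)→stocked(a3,s1) ✓  (c3,s4,a1)→stocked(a1,s4) ✓  (c3,s5,a2)→stocked(a2,s5) ✓  (c3,s5,a3)→stocked(a3,s5) ✓  (c4,s3,a3)→stocked(a3,s3) ✓  (c4,s4,a1)→stocked(a1,s4) ✓  (c5,s1,a1)→stocked(a1,s1) ✓  (c5,s1,a2)→stocked(a2,s1) ✗  (c5,s2,a4)→stocked(a4,s2) ✗  (c5,s4,a2)→stocked(a2,s4) ✓
Counterexample: (c1,s1,a2) — stocked(a2,s1) does not hold.

False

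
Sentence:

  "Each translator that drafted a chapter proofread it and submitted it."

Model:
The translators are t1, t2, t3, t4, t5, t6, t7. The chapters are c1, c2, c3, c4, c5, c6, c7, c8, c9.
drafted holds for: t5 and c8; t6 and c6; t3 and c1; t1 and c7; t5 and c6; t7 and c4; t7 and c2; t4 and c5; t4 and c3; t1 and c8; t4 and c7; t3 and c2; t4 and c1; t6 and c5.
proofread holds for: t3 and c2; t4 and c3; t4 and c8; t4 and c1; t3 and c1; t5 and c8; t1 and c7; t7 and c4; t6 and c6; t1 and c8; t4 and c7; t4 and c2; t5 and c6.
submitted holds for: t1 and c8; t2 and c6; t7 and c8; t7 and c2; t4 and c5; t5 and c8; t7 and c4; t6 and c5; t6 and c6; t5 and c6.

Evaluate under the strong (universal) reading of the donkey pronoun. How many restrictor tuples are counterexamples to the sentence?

"it" takes "a chapter" as antecedent — a donkey pronoun bound across the clause boundary.
Strong reading: for every (t,c) with drafted(t,c), proofread(t,c) ∧ submitted(t,c).
Restrictor pairs: (t1,c7) ✗  (t1,c8) ✓  (t3,c1) ✗  (t3,c2) ✗  (t4,c1) ✗  (t4,c3) ✗  (t4,c5) ✗  (t4,c7) ✗  (t5,c6) ✓  (t5,c8) ✓  (t6,c5) ✗  (t6,c6) ✓  (t7,c2) ✗  (t7,c4) ✓
Counterexamples (restrictor pairs failing the scope): 9.

9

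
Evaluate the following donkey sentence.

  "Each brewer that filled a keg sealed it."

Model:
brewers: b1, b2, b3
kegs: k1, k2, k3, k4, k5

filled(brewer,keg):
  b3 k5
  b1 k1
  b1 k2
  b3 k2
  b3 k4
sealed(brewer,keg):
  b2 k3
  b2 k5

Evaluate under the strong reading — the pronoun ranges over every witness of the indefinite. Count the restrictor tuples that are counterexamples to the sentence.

"it" takes "a keg" as antecedent — a donkey pronoun bound across the clause boundary.
Strong reading: for every (b,k) with filled(b,k), sealed(b,k).
Restrictor pairs: (b1,k1) ✗  (b1,k2) ✗  (b3,k2) ✗  (b3,k4) ✗  (b3,k5) ✗
Counterexamples (restrictor pairs failing the scope): 5.

5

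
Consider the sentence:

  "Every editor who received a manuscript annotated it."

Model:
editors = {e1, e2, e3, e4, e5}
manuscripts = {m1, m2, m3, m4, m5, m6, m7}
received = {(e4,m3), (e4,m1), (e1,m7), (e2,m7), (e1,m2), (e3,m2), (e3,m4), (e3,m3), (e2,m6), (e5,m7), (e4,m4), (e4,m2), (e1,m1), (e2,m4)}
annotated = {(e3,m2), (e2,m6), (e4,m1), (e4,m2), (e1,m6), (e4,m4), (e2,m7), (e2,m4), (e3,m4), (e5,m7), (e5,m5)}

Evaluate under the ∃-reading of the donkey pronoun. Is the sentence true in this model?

False

"it" takes "a manuscript" as antecedent — a donkey pronoun bound across the clause boundary.
Weak reading: every editor e with some received-manuscript has at least one received-manuscript m such that annotated(e,m).
Per editor: e1:✗  e2:✓  e3:✓  e4:✓  e5:✓
e1 has no witness among its received-manuscripts.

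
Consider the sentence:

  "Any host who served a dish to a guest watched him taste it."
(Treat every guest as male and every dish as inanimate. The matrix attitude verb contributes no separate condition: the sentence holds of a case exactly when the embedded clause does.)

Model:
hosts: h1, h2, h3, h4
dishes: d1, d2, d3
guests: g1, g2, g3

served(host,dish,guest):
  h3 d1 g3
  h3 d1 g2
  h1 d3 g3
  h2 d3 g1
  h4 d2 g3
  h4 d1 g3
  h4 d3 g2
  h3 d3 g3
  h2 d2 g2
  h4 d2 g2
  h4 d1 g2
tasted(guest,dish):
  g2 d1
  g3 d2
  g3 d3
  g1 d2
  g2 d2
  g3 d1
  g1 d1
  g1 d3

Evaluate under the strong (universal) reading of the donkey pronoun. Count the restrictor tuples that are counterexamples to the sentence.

"him" takes "a guest" as antecedent and "it" takes "a dish"; both are donkey pronouns co-varying with the restrictor.
Strong reading: for every (h,d,g) with served(h,d,g), tasted(g,d).
Restrictor triples: (h1,d3,g3)→tasted(g3,d3) ✓  (h2,d2,g2)→tasted(g2,d2) ✓  (h2,d3,g1)→tasted(g1,d3) ✓  (h3,d1,g2)→tasted(g2,d1) ✓  (h3,d1,g3)→tasted(g3,d1) ✓  (h3,d3,g3)→tasted(g3,d3) ✓  (h4,d1,g2)→tasted(g2,d1) ✓  (h4,d1,g3)→tasted(g3,d1) ✓  (h4,d2,g2)→tasted(g2,d2) ✓  (h4,d2,g3)→tasted(g3,d2) ✓  (h4,d3,g2)→tasted(g2,d3) ✗
Counterexamples (restrictor triples failing the scope): 1.

1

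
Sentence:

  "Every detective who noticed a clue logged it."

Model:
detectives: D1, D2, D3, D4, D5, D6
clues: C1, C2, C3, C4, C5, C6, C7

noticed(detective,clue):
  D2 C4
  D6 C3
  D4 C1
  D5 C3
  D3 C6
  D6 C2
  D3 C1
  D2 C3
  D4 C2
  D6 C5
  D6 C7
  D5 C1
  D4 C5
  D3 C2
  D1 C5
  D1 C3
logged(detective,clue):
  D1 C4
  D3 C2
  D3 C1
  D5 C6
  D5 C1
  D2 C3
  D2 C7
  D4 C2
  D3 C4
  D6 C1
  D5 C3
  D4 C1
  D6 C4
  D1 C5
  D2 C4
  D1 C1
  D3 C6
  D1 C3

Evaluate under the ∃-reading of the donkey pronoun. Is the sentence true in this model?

False

"it" takes "a clue" as antecedent — a donkey pronoun bound across the clause boundary.
Weak reading: every detective d with some noticed-clue has at least one noticed-clue c such that logged(d,c).
Per detective: D1:✓  D2:✓  D3:✓  D4:✓  D5:✓  D6:✗
D6 has no witness among its noticed-clues.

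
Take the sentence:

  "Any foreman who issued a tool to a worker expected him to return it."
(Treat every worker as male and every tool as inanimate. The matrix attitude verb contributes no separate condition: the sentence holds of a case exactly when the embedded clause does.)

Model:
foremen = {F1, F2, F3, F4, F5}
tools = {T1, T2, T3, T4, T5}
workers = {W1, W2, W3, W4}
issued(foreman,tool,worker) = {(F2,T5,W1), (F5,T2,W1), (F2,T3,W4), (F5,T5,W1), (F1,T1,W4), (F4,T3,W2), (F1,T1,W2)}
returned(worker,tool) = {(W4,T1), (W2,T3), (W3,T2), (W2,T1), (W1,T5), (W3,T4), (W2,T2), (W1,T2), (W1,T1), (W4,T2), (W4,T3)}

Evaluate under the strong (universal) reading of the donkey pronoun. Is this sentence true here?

"him" takes "a worker" as antecedent and "it" takes "a tool"; both are donkey pronouns co-varying with the restrictor.
Strong reading: for every (f,t,w) with issued(f,t,w), returned(w,t).
Restrictor triples: (F1,T1,W2)→returned(W2,T1) ✓  (F1,T1,W4)→returned(W4,T1) ✓  (F2,T3,W4)→returned(W4,T3) ✓  (F2,T5,W1)→returned(W1,T5) ✓  (F4,T3,W2)→returned(W2,T3) ✓  (F5,T2,W1)→returned(W1,T2) ✓  (F5,T5,W1)→returned(W1,T5) ✓
Every restrictor triple satisfies the scope.

True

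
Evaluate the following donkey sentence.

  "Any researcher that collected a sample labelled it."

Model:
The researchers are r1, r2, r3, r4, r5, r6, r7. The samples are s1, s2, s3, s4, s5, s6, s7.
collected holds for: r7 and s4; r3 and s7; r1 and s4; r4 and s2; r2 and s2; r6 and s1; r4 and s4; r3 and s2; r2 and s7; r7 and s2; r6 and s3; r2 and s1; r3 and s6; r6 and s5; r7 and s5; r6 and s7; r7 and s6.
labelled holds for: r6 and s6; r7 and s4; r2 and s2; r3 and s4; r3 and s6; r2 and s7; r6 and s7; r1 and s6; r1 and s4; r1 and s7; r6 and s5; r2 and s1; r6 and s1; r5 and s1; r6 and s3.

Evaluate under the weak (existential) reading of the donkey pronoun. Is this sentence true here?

"it" takes "a sample" as antecedent — a donkey pronoun bound across the clause boundary.
Weak reading: every researcher r with some collected-sample has at least one collected-sample s such that labelled(r,s).
Per researcher: r1:✓  r2:✓  r3:✓  r4:✗  r6:✓  r7:✓
r4 has no witness among its collected-samples.

False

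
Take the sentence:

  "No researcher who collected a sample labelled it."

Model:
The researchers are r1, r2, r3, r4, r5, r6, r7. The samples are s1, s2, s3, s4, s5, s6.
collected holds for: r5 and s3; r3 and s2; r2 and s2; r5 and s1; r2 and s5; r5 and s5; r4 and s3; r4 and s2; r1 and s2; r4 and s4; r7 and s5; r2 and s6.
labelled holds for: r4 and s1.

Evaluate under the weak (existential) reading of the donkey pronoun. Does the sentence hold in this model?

"it" takes "a sample" as antecedent — a donkey pronoun bound across the clause boundary.
Truth condition: for no (r,s) with collected(r,s) does labelled(r,s) hold.
Restrictor pairs — does the scope hold? (r1,s2):fails  (r2,s2):fails  (r2,s5):fails  (r2,s6):fails  (r3,s2):fails  (r4,s2):fails  (r4,s3):fails  (r4,s4):fails  (r5,s1):fails  (r5,s3):fails  (r5,s5):fails  (r7,s5):fails
Scope holds for no restrictor pair, so the sentence is true.

True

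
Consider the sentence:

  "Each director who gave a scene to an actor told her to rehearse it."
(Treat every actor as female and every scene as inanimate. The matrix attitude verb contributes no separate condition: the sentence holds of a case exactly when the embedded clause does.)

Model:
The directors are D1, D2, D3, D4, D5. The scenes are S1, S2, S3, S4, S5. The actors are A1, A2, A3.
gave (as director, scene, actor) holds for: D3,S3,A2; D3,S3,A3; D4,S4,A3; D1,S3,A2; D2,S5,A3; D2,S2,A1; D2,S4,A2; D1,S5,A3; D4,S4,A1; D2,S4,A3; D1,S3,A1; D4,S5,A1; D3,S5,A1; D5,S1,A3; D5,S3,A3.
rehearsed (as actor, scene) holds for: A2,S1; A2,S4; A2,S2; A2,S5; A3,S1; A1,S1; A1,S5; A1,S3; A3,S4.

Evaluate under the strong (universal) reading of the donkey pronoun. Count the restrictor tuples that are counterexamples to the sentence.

8

"her" takes "an actor" as antecedent and "it" takes "a scene"; both are donkey pronouns co-varying with the restrictor.
Strong reading: for every (d,s,a) with gave(d,s,a), rehearsed(a,s).
Restrictor triples: (D1,S3,A1)→rehearsed(A1,S3) ✓  (D1,S3,A2)→rehearsed(A2,S3) ✗  (D1,S5,A3)→rehearsed(A3,S5) ✗  (D2,S2,A1)→rehearsed(A1,S2) ✗  (D2,S4,A2)→rehearsed(A2,S4) ✓  (D2,S4,A3)→rehearsed(A3,S4) ✓  (D2,S5,A3)→rehearsed(A3,S5) ✗  (D3,S3,A2)→rehearsed(A2,S3) ✗  (D3,S3,A3)→rehearsed(A3,S3) ✗  (D3,S5,A1)→rehearsed(A1,S5) ✓  (D4,S4,A1)→rehearsed(A1,S4) ✗  (D4,S4,A3)→rehearsed(A3,S4) ✓  (D4,S5,A1)→rehearsed(A1,S5) ✓  (D5,S1,A3)→rehearsed(A3,S1) ✓  (D5,S3,A3)→rehearsed(A3,S3) ✗
Counterexamples (restrictor triples failing the scope): 8.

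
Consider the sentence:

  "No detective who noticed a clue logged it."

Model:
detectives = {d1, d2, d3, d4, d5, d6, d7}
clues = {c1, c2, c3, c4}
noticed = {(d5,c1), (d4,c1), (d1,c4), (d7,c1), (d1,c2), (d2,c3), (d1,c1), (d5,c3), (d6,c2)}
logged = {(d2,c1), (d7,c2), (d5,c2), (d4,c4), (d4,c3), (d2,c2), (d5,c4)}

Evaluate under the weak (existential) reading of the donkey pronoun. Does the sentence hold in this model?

True

"it" takes "a clue" as antecedent — a donkey pronoun bound across the clause boundary.
Truth condition: for no (d,c) with noticed(d,c) does logged(d,c) hold.
Restrictor pairs — does the scope hold? (d1,c1):fails  (d1,c2):fails  (d1,c4):fails  (d2,c3):fails  (d4,c1):fails  (d5,c1):fails  (d5,c3):fails  (d6,c2):fails  (d7,c1):fails
Scope holds for no restrictor pair, so the sentence is true.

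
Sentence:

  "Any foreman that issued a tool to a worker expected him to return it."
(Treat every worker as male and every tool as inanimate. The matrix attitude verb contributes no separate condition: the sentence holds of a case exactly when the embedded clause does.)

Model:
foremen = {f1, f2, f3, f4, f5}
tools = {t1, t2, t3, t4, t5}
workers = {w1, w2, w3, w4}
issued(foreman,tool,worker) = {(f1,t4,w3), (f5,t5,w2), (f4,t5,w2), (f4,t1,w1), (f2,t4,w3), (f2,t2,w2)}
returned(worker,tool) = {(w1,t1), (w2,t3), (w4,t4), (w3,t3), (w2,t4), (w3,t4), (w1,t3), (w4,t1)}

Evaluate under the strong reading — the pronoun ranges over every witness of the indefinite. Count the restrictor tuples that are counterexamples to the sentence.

"him" takes "a worker" as antecedent and "it" takes "a tool"; both are donkey pronouns co-varying with the restrictor.
Strong reading: for every (f,t,w) with issued(f,t,w), returned(w,t).
Restrictor triples: (f1,t4,w3)→returned(w3,t4) ✓  (f2,t2,w2)→returned(w2,t2) ✗  (f2,t4,w3)→returned(w3,t4) ✓  (f4,t1,w1)→returned(w1,t1) ✓  (f4,t5,w2)→returned(w2,t5) ✗  (f5,t5,w2)→returned(w2,t5) ✗
Counterexamples (restrictor triples failing the scope): 3.

3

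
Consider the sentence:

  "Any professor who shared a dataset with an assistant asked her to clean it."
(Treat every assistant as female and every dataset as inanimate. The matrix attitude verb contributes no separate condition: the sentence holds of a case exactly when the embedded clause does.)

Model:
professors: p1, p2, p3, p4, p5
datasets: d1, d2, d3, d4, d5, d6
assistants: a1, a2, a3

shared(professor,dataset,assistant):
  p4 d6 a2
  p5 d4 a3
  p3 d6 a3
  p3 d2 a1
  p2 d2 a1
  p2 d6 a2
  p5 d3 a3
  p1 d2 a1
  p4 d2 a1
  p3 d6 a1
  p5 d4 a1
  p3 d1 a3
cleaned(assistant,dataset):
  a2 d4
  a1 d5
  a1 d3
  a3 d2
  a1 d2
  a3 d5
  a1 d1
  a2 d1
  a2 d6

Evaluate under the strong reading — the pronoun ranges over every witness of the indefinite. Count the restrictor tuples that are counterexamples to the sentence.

"her" takes "an assistant" as antecedent and "it" takes "a dataset"; both are donkey pronouns co-varying with the restrictor.
Strong reading: for every (p,d,a) with shared(p,d,a), cleaned(a,d).
Restrictor triples: (p1,d2,a1)→cleaned(a1,d2) ✓  (p2,d2,a1)→cleaned(a1,d2) ✓  (p2,d6,a2)→cleaned(a2,d6) ✓  (p3,d1,a3)→cleaned(a3,d1) ✗  (p3,d2,a1)→cleaned(a1,d2) ✓  (p3,d6,a1)→cleaned(a1,d6) ✗  (p3,d6,a3)→cleaned(a3,d6) ✗  (p4,d2,a1)→cleaned(a1,d2) ✓  (p4,d6,a2)→cleaned(a2,d6) ✓  (p5,d3,a3)→cleaned(a3,d3) ✗  (p5,d4,a1)→cleaned(a1,d4) ✗  (p5,d4,a3)→cleaned(a3,d4) ✗
Counterexamples (restrictor triples failing the scope): 6.

6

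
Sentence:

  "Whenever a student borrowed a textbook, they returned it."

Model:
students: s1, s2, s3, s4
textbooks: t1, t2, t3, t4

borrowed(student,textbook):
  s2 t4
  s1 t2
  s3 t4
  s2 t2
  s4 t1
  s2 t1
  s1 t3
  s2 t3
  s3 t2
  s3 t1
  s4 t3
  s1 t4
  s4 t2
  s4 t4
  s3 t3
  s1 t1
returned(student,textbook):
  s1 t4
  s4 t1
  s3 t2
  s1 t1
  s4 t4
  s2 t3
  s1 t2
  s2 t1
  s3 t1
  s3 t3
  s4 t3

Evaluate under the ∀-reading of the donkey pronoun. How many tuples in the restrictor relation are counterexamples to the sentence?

5

"it" takes "a textbook" as antecedent — a donkey pronoun bound across the clause boundary.
Strong reading: for every (s,t) with borrowed(s,t), returned(s,t).
Restrictor pairs: (s1,t1) ✓  (s1,t2) ✓  (s1,t3) ✗  (s1,t4) ✓  (s2,t1) ✓  (s2,t2) ✗  (s2,t3) ✓  (s2,t4) ✗  (s3,t1) ✓  (s3,t2) ✓  (s3,t3) ✓  (s3,t4) ✗  (s4,t1) ✓  (s4,t2) ✗  (s4,t3) ✓  (s4,t4) ✓
Counterexamples (restrictor pairs failing the scope): 5.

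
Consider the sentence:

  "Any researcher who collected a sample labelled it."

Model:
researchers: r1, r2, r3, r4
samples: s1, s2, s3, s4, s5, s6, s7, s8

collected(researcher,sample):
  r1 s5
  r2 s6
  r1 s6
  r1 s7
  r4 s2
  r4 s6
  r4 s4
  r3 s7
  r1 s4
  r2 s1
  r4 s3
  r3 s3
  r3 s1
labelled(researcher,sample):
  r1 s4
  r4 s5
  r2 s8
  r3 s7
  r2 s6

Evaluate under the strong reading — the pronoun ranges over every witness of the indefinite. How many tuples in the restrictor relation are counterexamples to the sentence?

"it" takes "a sample" as antecedent — a donkey pronoun bound across the clause boundary.
Strong reading: for every (r,s) with collected(r,s), labelled(r,s).
Restrictor pairs: (r1,s4) ✓  (r1,s5) ✗  (r1,s6) ✗  (r1,s7) ✗  (r2,s1) ✗  (r2,s6) ✓  (r3,s1) ✗  (r3,s3) ✗  (r3,s7) ✓  (r4,s2) ✗  (r4,s3) ✗  (r4,s4) ✗  (r4,s6) ✗
Counterexamples (restrictor pairs failing the scope): 10.

10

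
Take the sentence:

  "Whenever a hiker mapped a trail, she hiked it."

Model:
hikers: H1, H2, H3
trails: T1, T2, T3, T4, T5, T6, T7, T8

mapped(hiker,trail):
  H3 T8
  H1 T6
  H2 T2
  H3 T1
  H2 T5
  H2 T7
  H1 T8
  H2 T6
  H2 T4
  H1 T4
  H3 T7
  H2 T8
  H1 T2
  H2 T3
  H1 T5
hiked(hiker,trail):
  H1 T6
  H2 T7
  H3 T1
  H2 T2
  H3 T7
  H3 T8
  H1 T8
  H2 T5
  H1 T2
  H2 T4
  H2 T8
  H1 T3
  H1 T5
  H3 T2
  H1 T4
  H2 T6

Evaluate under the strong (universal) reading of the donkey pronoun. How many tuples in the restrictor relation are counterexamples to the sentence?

"it" takes "a trail" as antecedent — a donkey pronoun bound across the clause boundary.
Strong reading: for every (h,t) with mapped(h,t), hiked(h,t).
Restrictor pairs: (H1,T2) ✓  (H1,T4) ✓  (H1,T5) ✓  (H1,T6) ✓  (H1,T8) ✓  (H2,T2) ✓  (H2,T3) ✗  (H2,T4) ✓  (H2,T5) ✓  (H2,T6) ✓  (H2,T7) ✓  (H2,T8) ✓  (H3,T1) ✓  (H3,T7) ✓  (H3,T8) ✓
Counterexamples (restrictor pairs failing the scope): 1.

1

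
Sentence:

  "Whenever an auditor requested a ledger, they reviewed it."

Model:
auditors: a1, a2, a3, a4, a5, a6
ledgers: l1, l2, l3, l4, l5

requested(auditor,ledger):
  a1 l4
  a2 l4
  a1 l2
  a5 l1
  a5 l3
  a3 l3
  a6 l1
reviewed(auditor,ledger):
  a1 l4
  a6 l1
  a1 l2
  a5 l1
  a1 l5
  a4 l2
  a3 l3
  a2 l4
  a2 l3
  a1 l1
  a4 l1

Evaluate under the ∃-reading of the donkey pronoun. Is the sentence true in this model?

True

"it" takes "a ledger" as antecedent — a donkey pronoun bound across the clause boundary.
Weak reading: every auditor a with some requested-ledger has at least one requested-ledger l such that reviewed(a,l).
Per auditor: a1:✓  a2:✓  a3:✓  a5:✓  a6:✓
Every auditor in the restrictor has a witness.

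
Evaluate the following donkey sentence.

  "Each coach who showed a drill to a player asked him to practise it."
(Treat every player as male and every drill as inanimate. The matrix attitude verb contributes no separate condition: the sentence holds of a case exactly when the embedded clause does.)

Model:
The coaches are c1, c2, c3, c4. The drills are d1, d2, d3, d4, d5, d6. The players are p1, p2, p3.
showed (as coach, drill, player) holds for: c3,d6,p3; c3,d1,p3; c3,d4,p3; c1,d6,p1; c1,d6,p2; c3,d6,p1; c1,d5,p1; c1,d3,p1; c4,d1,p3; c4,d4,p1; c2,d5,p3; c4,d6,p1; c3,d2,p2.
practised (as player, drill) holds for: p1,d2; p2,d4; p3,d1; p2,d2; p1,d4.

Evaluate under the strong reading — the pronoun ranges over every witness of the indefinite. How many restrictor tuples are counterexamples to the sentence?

"him" takes "a player" as antecedent and "it" takes "a drill"; both are donkey pronouns co-varying with the restrictor.
Strong reading: for every (c,d,p) with showed(c,d,p), practised(p,d).
Restrictor triples: (c1,d3,p1)→practised(p1,d3) ✗  (c1,d5,p1)→practised(p1,d5) ✗  (c1,d6,p1)→practised(p1,d6) ✗  (c1,d6,p2)→practised(p2,d6) ✗  (c2,d5,p3)→practised(p3,d5) ✗  (c3,d1,p3)→practised(p3,d1) ✓  (c3,d2,p2)→practised(p2,d2) ✓  (c3,d4,p3)→practised(p3,d4) ✗  (c3,d6,p1)→practised(p1,d6) ✗  (c3,d6,p3)→practised(p3,d6) ✗  (c4,d1,p3)→practised(p3,d1) ✓  (c4,d4,p1)→practised(p1,d4) ✓  (c4,d6,p1)→practised(p1,d6) ✗
Counterexamples (restrictor triples failing the scope): 9.

9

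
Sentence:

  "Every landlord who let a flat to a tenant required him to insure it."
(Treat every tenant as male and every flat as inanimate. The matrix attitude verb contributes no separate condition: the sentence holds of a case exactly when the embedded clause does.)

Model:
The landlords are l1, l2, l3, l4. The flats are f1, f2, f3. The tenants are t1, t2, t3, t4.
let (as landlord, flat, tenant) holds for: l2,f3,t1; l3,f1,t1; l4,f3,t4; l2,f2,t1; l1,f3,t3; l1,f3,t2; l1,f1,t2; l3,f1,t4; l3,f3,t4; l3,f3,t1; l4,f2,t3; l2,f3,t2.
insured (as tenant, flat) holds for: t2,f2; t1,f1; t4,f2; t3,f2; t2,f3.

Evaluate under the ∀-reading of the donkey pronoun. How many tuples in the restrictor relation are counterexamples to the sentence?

"him" takes "a tenant" as antecedent and "it" takes "a flat"; both are donkey pronouns co-varying with the restrictor.
Strong reading: for every (l,f,t) with let(l,f,t), insured(t,f).
Restrictor triples: (l1,f1,t2)→insured(t2,f1) ✗  (l1,f3,t2)→insured(t2,f3) ✓  (l1,f3,t3)→insured(t3,f3) ✗  (l2,f2,t1)→insured(t1,f2) ✗  (l2,f3,t1)→insured(t1,f3) ✗  (l2,f3,t2)→insured(t2,f3) ✓  (l3,f1,t1)→insured(t1,f1) ✓  (l3,f1,t4)→insured(t4,f1) ✗  (l3,f3,t1)→insured(t1,f3) ✗  (l3,f3,t4)→insured(t4,f3) ✗  (l4,f2,t3)→insured(t3,f2) ✓  (l4,f3,t4)→insured(t4,f3) ✗
Counterexamples (restrictor triples failing the scope): 8.

8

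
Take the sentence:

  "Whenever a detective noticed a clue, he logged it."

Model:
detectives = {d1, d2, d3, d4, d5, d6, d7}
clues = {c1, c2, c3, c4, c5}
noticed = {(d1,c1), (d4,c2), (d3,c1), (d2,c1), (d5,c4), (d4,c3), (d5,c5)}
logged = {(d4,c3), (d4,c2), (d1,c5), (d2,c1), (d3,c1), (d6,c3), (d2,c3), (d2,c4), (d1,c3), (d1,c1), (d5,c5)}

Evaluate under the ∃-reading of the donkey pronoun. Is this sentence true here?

"it" takes "a clue" as antecedent — a donkey pronoun bound across the clause boundary.
Weak reading: every detective d with some noticed-clue has at least one noticed-clue c such that logged(d,c).
Per detective: d1:✓  d2:✓  d3:✓  d4:✓  d5:✓
Every detective in the restrictor has a witness.

True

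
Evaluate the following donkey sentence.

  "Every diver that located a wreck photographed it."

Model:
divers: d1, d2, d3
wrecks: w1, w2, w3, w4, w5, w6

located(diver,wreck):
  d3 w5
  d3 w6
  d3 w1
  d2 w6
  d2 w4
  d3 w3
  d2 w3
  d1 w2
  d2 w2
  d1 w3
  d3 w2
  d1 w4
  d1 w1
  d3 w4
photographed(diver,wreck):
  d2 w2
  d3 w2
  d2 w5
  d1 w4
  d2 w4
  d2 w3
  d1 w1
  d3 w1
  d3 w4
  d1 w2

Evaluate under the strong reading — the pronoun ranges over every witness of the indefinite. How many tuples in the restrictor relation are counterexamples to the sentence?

"it" takes "a wreck" as antecedent — a donkey pronoun bound across the clause boundary.
Strong reading: for every (d,w) with located(d,w), photographed(d,w).
Restrictor pairs: (d1,w1) ✓  (d1,w2) ✓  (d1,w3) ✗  (d1,w4) ✓  (d2,w2) ✓  (d2,w3) ✓  (d2,w4) ✓  (d2,w6) ✗  (d3,w1) ✓  (d3,w2) ✓  (d3,w3) ✗  (d3,w4) ✓  (d3,w5) ✗  (d3,w6) ✗
Counterexamples (restrictor pairs failing the scope): 5.

5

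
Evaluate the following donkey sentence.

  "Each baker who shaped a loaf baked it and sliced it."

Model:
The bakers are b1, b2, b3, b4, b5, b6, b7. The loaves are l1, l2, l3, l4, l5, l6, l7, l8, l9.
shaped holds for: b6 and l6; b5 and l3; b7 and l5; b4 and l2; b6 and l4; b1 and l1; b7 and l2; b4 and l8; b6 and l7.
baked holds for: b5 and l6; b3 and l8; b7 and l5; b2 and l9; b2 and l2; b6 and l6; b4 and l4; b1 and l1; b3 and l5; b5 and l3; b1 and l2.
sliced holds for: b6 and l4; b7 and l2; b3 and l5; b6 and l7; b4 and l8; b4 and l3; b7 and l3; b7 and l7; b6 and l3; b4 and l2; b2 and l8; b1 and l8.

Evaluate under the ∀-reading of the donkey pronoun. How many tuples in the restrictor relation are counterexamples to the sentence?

9

"it" takes "a loaf" as antecedent — a donkey pronoun bound across the clause boundary.
Strong reading: for every (b,l) with shaped(b,l), baked(b,l) ∧ sliced(b,l).
Restrictor pairs: (b1,l1) ✗  (b4,l2) ✗  (b4,l8) ✗  (b5,l3) ✗  (b6,l4) ✗  (b6,l6) ✗  (b6,l7) ✗  (b7,l2) ✗  (b7,l5) ✗
Counterexamples (restrictor pairs failing the scope): 9.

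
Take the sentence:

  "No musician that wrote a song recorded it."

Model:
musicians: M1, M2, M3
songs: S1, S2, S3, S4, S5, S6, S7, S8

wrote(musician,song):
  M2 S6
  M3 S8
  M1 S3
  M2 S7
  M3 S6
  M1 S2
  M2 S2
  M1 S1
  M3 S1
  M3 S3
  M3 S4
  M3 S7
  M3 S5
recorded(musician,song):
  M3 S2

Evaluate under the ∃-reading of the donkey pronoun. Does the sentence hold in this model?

True

"it" takes "a song" as antecedent — a donkey pronoun bound across the clause boundary.
Truth condition: for no (m,s) with wrote(m,s) does recorded(m,s) hold.
Restrictor pairs — does the scope hold? (M1,S1):fails  (M1,S2):fails  (M1,S3):fails  (M2,S2):fails  (M2,S6):fails  (M2,S7):fails  (M3,S1):fails  (M3,S3):fails  (M3,S4):fails  (M3,S5):fails  (M3,S6):fails  (M3,S7):fails  (M3,S8):fails
Scope holds for no restrictor pair, so the sentence is true.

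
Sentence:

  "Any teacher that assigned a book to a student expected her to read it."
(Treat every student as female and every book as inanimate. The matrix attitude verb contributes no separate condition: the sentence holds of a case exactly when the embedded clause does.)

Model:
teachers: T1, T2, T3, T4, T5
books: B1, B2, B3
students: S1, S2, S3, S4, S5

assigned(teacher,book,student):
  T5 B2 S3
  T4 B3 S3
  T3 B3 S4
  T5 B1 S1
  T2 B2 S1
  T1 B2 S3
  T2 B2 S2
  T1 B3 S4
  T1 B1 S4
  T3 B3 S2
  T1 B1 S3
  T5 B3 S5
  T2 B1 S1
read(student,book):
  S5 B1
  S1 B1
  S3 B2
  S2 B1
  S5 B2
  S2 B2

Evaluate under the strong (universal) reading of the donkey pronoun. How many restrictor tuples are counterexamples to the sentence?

8

"her" takes "a student" as antecedent and "it" takes "a book"; both are donkey pronouns co-varying with the restrictor.
Strong reading: for every (t,b,s) with assigned(t,b,s), read(s,b).
Restrictor triples: (T1,B1,S3)→read(S3,B1) ✗  (T1,B1,S4)→read(S4,B1) ✗  (T1,B2,S3)→read(S3,B2) ✓  (T1,B3,S4)→read(S4,B3) ✗  (T2,B1,S1)→read(S1,B1) ✓  (T2,B2,S1)→read(S1,B2) ✗  (T2,B2,S2)→read(S2,B2) ✓  (T3,B3,S2)→read(S2,B3) ✗  (T3,B3,S4)→read(S4,B3) ✗  (T4,B3,S3)→read(S3,B3) ✗  (T5,B1,S1)→read(S1,B1) ✓  (T5,B2,S3)→read(S3,B2) ✓  (T5,B3,S5)→read(S5,B3) ✗
Counterexamples (restrictor triples failing the scope): 8.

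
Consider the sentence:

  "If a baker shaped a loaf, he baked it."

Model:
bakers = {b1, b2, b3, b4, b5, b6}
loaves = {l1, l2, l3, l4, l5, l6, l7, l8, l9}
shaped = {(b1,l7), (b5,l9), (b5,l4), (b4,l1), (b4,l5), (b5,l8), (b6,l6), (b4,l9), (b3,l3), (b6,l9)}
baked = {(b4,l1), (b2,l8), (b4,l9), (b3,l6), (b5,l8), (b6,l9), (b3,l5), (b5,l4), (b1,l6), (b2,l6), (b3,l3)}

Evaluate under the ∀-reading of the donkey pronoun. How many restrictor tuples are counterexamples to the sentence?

"it" takes "a loaf" as antecedent — a donkey pronoun bound across the clause boundary.
Strong reading: for every (b,l) with shaped(b,l), baked(b,l).
Restrictor pairs: (b1,l7) ✗  (b3,l3) ✓  (b4,l1) ✓  (b4,l5) ✗  (b4,l9) ✓  (b5,l4) ✓  (b5,l8) ✓  (b5,l9) ✗  (b6,l6) ✗  (b6,l9) ✓
Counterexamples (restrictor pairs failing the scope): 4.

4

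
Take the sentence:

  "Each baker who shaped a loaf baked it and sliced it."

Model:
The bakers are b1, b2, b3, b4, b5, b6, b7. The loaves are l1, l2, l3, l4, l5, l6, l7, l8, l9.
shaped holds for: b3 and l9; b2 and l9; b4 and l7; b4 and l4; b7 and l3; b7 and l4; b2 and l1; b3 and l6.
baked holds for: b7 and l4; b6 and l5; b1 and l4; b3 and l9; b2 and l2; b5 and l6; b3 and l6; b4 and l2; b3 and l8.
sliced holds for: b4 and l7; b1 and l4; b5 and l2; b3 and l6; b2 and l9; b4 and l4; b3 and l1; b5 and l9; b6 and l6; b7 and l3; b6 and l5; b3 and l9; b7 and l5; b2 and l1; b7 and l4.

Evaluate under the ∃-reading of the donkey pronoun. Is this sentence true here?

False

"it" takes "a loaf" as antecedent — a donkey pronoun bound across the clause boundary.
Weak reading: every baker b with some shaped-loaf has at least one shaped-loaf l such that baked(b,l) ∧ sliced(b,l).
Per baker: b2:✗  b3:✓  b4:✗  b7:✓
b2 has no witness among its shaped-loaves.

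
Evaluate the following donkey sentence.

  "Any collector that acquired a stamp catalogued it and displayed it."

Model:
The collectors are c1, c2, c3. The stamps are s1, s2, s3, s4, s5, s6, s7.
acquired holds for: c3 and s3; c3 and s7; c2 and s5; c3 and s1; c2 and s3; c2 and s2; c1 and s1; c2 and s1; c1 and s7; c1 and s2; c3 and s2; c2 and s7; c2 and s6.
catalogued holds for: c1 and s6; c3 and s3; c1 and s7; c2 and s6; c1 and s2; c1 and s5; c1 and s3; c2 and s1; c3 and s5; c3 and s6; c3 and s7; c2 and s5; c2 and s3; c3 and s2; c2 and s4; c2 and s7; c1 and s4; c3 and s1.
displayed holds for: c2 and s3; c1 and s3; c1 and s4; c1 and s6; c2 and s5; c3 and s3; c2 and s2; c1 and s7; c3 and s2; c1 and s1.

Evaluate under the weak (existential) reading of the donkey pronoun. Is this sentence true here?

True

"it" takes "a stamp" as antecedent — a donkey pronoun bound across the clause boundary.
Weak reading: every collector c with some acquired-stamp has at least one acquired-stamp s such that catalogued(c,s) ∧ displayed(c,s).
Per collector: c1:✓  c2:✓  c3:✓
Every collector in the restrictor has a witness.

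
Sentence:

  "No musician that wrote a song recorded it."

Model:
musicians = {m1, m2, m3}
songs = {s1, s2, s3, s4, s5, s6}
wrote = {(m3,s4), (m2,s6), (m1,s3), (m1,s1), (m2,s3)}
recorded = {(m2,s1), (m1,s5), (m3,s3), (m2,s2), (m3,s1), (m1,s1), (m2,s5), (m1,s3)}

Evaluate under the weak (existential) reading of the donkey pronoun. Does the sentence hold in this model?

"it" takes "a song" as antecedent — a donkey pronoun bound across the clause boundary.
Truth condition: for no (m,s) with wrote(m,s) does recorded(m,s) hold.
Restrictor pairs — does the scope hold? (m1,s1):holds  (m1,s3):holds  (m2,s3):fails  (m2,s6):fails  (m3,s4):fails
Scope holds for 2 pair(s), so the sentence is false.

False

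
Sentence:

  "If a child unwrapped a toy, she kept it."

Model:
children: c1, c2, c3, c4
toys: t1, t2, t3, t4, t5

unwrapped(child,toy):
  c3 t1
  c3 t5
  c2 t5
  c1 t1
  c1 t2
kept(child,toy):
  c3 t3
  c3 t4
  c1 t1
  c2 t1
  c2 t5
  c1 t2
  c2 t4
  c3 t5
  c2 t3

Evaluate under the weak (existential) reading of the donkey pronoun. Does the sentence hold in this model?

"it" takes "a toy" as antecedent — a donkey pronoun bound across the clause boundary.
Weak reading: every child c with some unwrapped-toy has at least one unwrapped-toy t such that kept(c,t).
Per child: c1:✓  c2:✓  c3:✓
Every child in the restrictor has a witness.

True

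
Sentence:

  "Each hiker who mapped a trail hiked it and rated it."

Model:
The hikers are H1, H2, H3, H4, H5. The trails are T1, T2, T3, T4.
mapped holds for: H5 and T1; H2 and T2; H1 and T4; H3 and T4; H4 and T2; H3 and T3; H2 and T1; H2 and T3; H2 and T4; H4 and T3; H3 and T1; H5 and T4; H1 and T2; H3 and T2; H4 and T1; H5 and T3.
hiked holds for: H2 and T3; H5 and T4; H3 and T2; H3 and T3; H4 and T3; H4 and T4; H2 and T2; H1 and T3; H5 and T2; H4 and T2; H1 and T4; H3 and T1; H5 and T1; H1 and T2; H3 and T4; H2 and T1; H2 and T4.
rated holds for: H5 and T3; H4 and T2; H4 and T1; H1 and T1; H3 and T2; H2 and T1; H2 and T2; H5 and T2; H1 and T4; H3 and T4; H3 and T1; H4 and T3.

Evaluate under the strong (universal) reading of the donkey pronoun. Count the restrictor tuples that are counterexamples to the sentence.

8

"it" takes "a trail" as antecedent — a donkey pronoun bound across the clause boundary.
Strong reading: for every (h,t) with mapped(h,t), hiked(h,t) ∧ rated(h,t).
Restrictor pairs: (H1,T2) ✗  (H1,T4) ✓  (H2,T1) ✓  (H2,T2) ✓  (H2,T3) ✗  (H2,T4) ✗  (H3,T1) ✓  (H3,T2) ✓  (H3,T3) ✗  (H3,T4) ✓  (H4,T1) ✗  (H4,T2) ✓  (H4,T3) ✓  (H5,T1) ✗  (H5,T3) ✗  (H5,T4) ✗
Counterexamples (restrictor pairs failing the scope): 8.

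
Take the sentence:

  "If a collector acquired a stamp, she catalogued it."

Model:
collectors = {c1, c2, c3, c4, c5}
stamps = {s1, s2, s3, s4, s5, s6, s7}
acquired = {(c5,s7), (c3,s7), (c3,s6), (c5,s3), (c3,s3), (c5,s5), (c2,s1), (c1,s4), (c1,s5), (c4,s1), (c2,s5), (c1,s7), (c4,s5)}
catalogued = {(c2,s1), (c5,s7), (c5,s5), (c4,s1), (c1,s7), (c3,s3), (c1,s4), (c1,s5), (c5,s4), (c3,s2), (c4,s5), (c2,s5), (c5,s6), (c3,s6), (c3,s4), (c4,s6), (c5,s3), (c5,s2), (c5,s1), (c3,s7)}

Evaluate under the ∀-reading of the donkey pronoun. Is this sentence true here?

"it" takes "a stamp" as antecedent — a donkey pronoun bound across the clause boundary.
Strong reading: for every (c,s) with acquired(c,s), catalogued(c,s).
Restrictor pairs: (c1,s4) ✓  (c1,s5) ✓  (c1,s7) ✓  (c2,s1) ✓  (c2,s5) ✓  (c3,s3) ✓  (c3,s6) ✓  (c3,s7) ✓  (c4,s1) ✓  (c4,s5) ✓  (c5,s3) ✓  (c5,s5) ✓  (c5,s7) ✓
Every restrictor pair satisfies the scope.

True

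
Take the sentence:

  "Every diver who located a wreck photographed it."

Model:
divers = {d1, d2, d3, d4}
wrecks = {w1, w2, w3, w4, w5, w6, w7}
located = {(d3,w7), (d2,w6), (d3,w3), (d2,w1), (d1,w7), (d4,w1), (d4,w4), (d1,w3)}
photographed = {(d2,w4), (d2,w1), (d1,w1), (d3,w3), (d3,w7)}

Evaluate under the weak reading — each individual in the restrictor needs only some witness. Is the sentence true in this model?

"it" takes "a wreck" as antecedent — a donkey pronoun bound across the clause boundary.
Weak reading: every diver d with some located-wreck has at least one located-wreck w such that photographed(d,w).
Per diver: d1:✗  d2:✓  d3:✓  d4:✗
d1 has no witness among its located-wrecks.

False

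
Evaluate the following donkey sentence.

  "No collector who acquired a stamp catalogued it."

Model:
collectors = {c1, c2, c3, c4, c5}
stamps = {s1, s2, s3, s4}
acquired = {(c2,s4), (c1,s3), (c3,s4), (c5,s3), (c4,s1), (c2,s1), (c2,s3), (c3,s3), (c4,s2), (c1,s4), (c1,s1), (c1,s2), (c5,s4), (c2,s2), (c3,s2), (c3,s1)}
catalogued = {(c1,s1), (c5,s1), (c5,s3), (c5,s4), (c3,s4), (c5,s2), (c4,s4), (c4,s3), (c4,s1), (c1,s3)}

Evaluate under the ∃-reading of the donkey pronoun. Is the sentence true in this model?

False

"it" takes "a stamp" as antecedent — a donkey pronoun bound across the clause boundary.
Truth condition: for no (c,s) with acquired(c,s) does catalogued(c,s) hold.
Restrictor pairs — does the scope hold? (c1,s1):holds  (c1,s2):fails  (c1,s3):holds  (c1,s4):fails  (c2,s1):fails  (c2,s2):fails  (c2,s3):fails  (c2,s4):fails  (c3,s1):fails  (c3,s2):fails  (c3,s3):fails  (c3,s4):holds  (c4,s1):holds  (c4,s2):fails  (c5,s3):holds  (c5,s4):holds
Scope holds for 6 pair(s), so the sentence is false.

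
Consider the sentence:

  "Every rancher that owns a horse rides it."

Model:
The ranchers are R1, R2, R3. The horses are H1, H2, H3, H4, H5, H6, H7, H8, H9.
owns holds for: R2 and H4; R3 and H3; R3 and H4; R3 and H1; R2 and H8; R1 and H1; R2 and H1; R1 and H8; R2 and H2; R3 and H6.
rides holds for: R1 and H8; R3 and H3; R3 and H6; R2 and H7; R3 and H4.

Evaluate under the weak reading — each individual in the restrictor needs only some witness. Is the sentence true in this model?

"it" takes "a horse" as antecedent — a donkey pronoun bound across the clause boundary.
Weak reading: every rancher r with some owns-horse has at least one owns-horse h such that rides(r,h).
Per rancher: R1:✓  R2:✗  R3:✓
R2 has no witness among its owns-horses.

False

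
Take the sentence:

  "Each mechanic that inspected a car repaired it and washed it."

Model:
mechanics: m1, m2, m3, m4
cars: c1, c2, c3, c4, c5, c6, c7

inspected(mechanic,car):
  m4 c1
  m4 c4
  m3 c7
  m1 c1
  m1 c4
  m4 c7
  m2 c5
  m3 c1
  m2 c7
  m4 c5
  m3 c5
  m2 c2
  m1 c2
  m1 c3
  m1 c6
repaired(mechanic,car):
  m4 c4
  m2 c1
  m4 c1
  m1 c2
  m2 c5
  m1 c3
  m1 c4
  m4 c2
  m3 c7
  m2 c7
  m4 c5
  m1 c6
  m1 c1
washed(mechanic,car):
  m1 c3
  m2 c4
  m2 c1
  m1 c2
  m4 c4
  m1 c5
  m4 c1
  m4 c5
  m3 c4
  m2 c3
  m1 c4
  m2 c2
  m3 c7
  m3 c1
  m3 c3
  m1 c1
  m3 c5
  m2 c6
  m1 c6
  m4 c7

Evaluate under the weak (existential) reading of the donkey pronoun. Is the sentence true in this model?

False

"it" takes "a car" as antecedent — a donkey pronoun bound across the clause boundary.
Weak reading: every mechanic m with some inspected-car has at least one inspected-car c such that repaired(m,c) ∧ washed(m,c).
Per mechanic: m1:✓  m2:✗  m3:✓  m4:✓
m2 has no witness among its inspected-cars.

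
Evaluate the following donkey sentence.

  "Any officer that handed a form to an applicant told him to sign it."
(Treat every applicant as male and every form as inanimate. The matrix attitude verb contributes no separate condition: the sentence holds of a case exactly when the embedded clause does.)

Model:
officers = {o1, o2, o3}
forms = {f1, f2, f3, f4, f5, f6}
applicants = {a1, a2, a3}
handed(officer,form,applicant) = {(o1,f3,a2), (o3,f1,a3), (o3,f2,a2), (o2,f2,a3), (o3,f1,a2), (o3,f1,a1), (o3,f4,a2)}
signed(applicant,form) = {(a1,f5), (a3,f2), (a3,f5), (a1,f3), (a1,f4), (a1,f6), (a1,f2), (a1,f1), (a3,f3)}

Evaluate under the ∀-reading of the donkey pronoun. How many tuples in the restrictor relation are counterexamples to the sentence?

"him" takes "an applicant" as antecedent and "it" takes "a form"; both are donkey pronouns co-varying with the restrictor.
Strong reading: for every (o,f,a) with handed(o,f,a), signed(a,f).
Restrictor triples: (o1,f3,a2)→signed(a2,f3) ✗  (o2,f2,a3)→signed(a3,f2) ✓  (o3,f1,a1)→signed(a1,f1) ✓  (o3,f1,a2)→signed(a2,f1) ✗  (o3,f1,a3)→signed(a3,f1) ✗  (o3,f2,a2)→signed(a2,f2) ✗  (o3,f4,a2)→signed(a2,f4) ✗
Counterexamples (restrictor triples failing the scope): 5.

5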